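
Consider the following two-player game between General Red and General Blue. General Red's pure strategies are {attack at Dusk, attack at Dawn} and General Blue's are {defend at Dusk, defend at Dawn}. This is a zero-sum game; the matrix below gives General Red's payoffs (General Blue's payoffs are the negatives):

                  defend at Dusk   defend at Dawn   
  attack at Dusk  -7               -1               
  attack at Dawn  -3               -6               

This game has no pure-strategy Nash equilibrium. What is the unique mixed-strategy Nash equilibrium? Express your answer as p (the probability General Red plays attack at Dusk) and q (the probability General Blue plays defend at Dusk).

General Red's mix must leave General Blue indifferent between defend at Dusk and defend at Dawn.
  General Blue's expected payoff from defend at Dusk: p·7 + (1−p)·3 = 4p + 3
  General Blue's expected payoff from defend at Dawn: p·1 + (1−p)·6 = -5p + 6
  4p + 3 = -5p + 6  ⇒  9p = 3  ⇒  p = 1/3.
In a mixed equilibrium General Red is indifferent between attack at Dusk and attack at Dawn; this condition fixes q.
  General Red's payoff to attack at Dusk: q·(-7) + (1−q)·(-1) = -6q - 1
  General Red's payoff to attack at Dawn: q·(-3) + (1−q)·(-6) = 3q - 6
  -6q - 1 = 3q - 6  ⇒  -9q = -5  ⇒  q = 5/9.

p = 1/3, q = 5/9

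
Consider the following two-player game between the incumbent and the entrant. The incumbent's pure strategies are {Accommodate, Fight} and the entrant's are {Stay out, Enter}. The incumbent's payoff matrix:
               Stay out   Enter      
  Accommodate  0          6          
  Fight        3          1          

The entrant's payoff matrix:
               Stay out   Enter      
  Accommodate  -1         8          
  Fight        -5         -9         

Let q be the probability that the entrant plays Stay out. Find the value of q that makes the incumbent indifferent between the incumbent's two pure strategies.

Set the incumbent's expected payoff from Accommodate equal to that from Fight:
  the incumbent's payoff from Accommodate: q·0 + (1−q)·6 = -6q + 6
  the incumbent's payoff from Fight: q·3 + (1−q)·1 = 2q + 1
  -6q + 6 = 2q + 1  ⇒  -8q = -5  ⇒  q = 5/8.

q = 5/8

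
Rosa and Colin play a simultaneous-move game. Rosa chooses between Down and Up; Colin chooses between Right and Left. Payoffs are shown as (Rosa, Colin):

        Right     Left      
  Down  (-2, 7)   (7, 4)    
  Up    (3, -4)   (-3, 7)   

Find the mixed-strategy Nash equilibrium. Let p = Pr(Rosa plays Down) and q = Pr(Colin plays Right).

p = 11/14, q = 2/3

For Colin to be willing to mix, Colin must be indifferent between Right and Left, which pins down Rosa's mix.
  Colin's expected payoff from Right: p·7 + (1−p)·(-4) = 11p - 4
  Colin's expected payoff from Left: p·4 + (1−p)·7 = -3p + 7
  11p - 4 = -3p + 7  ⇒  14p = 11  ⇒  p = 11/14.
Rosa's indifference between Down and Up determines Colin's mixing probability q:
  Rosa's payoff to Down: q·(-2) + (1−q)·7 = -9q + 7
  Rosa's payoff to Up: q·3 + (1−q)·(-3) = 6q - 3
  -9q + 7 = 6q - 3  ⇒  -15q = -10  ⇒  q = 2/3.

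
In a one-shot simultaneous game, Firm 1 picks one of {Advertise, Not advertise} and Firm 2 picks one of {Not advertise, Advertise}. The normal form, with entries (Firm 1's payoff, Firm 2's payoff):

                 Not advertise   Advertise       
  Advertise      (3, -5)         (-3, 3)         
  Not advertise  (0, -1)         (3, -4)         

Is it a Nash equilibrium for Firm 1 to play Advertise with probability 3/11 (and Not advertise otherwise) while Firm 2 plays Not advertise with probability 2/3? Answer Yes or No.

Check Firm 2's indifference given Firm 1's mix p = 3/11:
  payoff from Not advertise = -23/11; payoff from Advertise = -23/11 — equal.
Check Firm 1's indifference given Firm 2's mix q = 2/3:
  payoff from Advertise = 1; payoff from Not advertise = 1 — equal.
Both players are indifferent, so neither can profitably deviate.

Yes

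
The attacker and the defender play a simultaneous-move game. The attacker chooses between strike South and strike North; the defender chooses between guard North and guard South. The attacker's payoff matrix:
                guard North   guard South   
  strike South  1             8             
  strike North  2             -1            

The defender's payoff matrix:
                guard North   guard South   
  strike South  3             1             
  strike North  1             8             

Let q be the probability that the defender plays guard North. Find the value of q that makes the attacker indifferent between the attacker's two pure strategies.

In a mixed equilibrium the attacker is indifferent between strike South and strike North; this condition fixes q.
  the attacker's payoff from strike South: q·1 + (1−q)·8 = -7q + 8
  the attacker's payoff from strike North: q·2 + (1−q)·(-1) = 3q - 1
  -7q + 8 = 3q - 1  ⇒  -10q = -9  ⇒  q = 9/10.

q = 9/10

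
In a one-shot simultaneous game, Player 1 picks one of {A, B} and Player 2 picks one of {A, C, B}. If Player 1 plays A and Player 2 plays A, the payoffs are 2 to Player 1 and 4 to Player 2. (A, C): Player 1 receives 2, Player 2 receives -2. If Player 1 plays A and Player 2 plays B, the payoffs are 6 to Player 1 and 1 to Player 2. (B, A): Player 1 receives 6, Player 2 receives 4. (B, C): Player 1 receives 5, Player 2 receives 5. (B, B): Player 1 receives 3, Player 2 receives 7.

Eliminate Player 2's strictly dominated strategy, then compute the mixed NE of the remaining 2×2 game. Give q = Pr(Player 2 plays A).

Player 2's strategy C is strictly dominated by B: 1 > -2 and 7 > 5. Eliminate C.
In a mixed equilibrium Player 1 is indifferent between A and B; this condition fixes q.
  Player 1's expected payoff from A: q·2 + (1−q)·6 = -4q + 6
  Player 1's expected payoff from B: q·6 + (1−q)·3 = 3q + 3
  -4q + 6 = 3q + 3  ⇒  -7q = -3  ⇒  q = 3/7.

q = 3/7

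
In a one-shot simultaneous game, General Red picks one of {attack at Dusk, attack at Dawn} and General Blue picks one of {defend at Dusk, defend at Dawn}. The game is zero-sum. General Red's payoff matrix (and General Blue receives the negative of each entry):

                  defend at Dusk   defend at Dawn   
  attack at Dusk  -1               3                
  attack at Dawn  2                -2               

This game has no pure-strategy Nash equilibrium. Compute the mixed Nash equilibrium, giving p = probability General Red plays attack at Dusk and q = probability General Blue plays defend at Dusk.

For General Blue to be willing to mix, General Blue must be indifferent between defend at Dusk and defend at Dawn, which pins down General Red's mix.
  General Blue's payoff to defend at Dusk: p·1 + (1−p)·(-2) = 3p - 2
  General Blue's payoff to defend at Dawn: p·(-3) + (1−p)·2 = -5p + 2
  3p - 2 = -5p + 2  ⇒  8p = 4  ⇒  p = 1/2.
For General Red to be willing to mix, General Red must be indifferent between attack at Dusk and attack at Dawn, which pins down General Blue's mix.
  General Red's payoff from attack at Dusk: q·(-1) + (1−q)·3 = -4q + 3
  General Red's payoff from attack at Dawn: q·2 + (1−q)·(-2) = 4q - 2
  -4q + 3 = 4q - 2  ⇒  -8q = -5  ⇒  q = 5/8.

p = 1/2, q = 5/8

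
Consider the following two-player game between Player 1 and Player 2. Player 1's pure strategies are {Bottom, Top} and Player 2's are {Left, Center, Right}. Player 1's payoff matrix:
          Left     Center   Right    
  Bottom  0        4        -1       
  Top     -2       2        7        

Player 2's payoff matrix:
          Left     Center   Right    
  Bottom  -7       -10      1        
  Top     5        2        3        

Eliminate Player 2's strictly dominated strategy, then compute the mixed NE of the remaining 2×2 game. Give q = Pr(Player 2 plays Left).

q = 4/5

Player 2's strategy Center is strictly dominated by Left: -7 > -10 and 5 > 2. Eliminate Center.
Player 2's mix must leave Player 1 indifferent between Bottom and Top.
  Player 1's payoff to Bottom: q·0 + (1−q)·(-1) = q - 1
  Player 1's payoff to Top: q·(-2) + (1−q)·7 = -9q + 7
  q - 1 = -9q + 7  ⇒  10q = 8  ⇒  q = 4/5.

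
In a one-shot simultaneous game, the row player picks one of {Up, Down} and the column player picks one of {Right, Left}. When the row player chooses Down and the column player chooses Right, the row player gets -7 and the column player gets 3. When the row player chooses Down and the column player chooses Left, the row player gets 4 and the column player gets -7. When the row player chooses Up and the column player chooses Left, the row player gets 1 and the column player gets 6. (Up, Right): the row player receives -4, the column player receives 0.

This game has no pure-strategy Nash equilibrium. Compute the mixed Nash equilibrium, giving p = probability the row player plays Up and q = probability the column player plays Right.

p = 5/8, q = 1/2

The row player's mix must leave the column player indifferent between Right and Left.
  the column player's expected payoff from Right: p·0 + (1−p)·3 = -3p + 3
  the column player's expected payoff from Left: p·6 + (1−p)·(-7) = 13p - 7
  -3p + 3 = 13p - 7  ⇒  -16p = -10  ⇒  p = 5/8.
The column player's mix must leave the row player indifferent between Up and Down.
  the row player's expected payoff from Up: q·(-4) + (1−q)·1 = -5q + 1
  the row player's expected payoff from Down: q·(-7) + (1−q)·4 = -11q + 4
  -5q + 1 = -11q + 4  ⇒  6q = 3  ⇒  q = 1/2.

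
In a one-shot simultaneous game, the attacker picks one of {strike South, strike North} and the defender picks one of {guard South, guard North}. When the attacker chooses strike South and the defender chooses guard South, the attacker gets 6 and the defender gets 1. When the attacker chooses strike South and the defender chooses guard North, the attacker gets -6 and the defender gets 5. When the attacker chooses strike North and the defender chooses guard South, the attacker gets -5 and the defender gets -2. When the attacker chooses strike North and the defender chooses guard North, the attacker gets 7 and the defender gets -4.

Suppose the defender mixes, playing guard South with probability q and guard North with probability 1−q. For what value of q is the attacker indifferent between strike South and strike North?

Set the attacker's expected payoff from strike South equal to that from strike North:
  the attacker's expected payoff from strike South: q·6 + (1−q)·(-6) = 12q - 6
  the attacker's expected payoff from strike North: q·(-5) + (1−q)·7 = -12q + 7
  12q - 6 = -12q + 7  ⇒  24q = 13  ⇒  q = 13/24.

q = 13/24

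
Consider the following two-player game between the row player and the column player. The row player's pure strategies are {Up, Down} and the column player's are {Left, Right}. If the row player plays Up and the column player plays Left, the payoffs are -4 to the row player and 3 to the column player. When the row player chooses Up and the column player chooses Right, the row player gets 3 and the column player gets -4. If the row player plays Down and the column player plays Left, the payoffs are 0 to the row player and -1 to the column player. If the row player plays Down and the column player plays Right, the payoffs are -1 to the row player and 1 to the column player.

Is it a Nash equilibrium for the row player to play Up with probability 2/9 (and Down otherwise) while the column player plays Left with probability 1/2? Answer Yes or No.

Check the column player's indifference given the row player's mix p = 2/9:
  payoff from Left = -1/9; payoff from Right = -1/9 — equal.
Check the row player's indifference given the column player's mix q = 1/2:
  payoff from Up = -1/2; payoff from Down = -1/2 — equal.
Both players are indifferent, so neither can profitably deviate.

Yes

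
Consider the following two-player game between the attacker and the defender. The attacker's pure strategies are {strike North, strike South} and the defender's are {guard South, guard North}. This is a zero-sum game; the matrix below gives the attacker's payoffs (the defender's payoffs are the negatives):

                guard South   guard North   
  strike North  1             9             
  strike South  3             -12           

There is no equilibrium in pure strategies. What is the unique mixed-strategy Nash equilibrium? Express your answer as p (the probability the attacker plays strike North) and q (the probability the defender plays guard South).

p = 15/23, q = 21/23

The attacker's mix must leave the defender indifferent between guard South and guard North.
  the defender's payoff from guard South: p·(-1) + (1−p)·(-3) = 2p - 3
  the defender's payoff from guard North: p·(-9) + (1−p)·12 = -21p + 12
  2p - 3 = -21p + 12  ⇒  23p = 15  ⇒  p = 15/23.
The attacker's indifference between strike North and strike South determines the defender's mixing probability q:
  the attacker's expected payoff from strike North: q·1 + (1−q)·9 = -8q + 9
  the attacker's expected payoff from strike South: q·3 + (1−q)·(-12) = 15q - 12
  -8q + 9 = 15q - 12  ⇒  -23q = -21  ⇒  q = 21/23.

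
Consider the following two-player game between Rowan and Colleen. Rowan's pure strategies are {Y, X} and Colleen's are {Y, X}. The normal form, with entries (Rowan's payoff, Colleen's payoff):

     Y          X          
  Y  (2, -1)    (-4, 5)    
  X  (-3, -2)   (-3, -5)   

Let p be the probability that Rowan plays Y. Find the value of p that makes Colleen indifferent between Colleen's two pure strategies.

p = 1/3

In a mixed equilibrium Colleen is indifferent between Y and X; this condition fixes p.
  Colleen's expected payoff from Y: p·(-1) + (1−p)·(-2) = p - 2
  Colleen's expected payoff from X: p·5 + (1−p)·(-5) = 10p - 5
  p - 2 = 10p - 5  ⇒  -9p = -3  ⇒  p = 1/3.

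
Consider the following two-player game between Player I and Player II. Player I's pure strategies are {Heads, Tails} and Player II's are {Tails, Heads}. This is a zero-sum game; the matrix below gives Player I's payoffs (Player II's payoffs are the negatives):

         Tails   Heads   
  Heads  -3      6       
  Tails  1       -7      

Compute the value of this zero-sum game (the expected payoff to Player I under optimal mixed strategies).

v = -15/17

In a mixed equilibrium Player I is indifferent between Heads and Tails; this condition fixes q.
  Player I's payoff to Heads: q·(-3) + (1−q)·6 = -9q + 6
  Player I's payoff to Tails: q·1 + (1−q)·(-7) = 8q - 7
  -9q + 6 = 8q - 7  ⇒  -17q = -13  ⇒  q = 13/17.
The value is Player I's expected payoff against this mix (using Heads): (13/17)·(-3) + (4/17)·6 = -15/17.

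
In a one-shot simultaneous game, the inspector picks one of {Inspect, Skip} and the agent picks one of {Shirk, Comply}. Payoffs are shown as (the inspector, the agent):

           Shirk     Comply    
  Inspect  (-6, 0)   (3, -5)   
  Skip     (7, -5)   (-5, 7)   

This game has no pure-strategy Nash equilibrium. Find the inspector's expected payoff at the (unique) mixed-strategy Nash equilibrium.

The agent's mix must leave the inspector indifferent between Inspect and Skip.
  the inspector's expected payoff from Inspect: q·(-6) + (1−q)·3 = -9q + 3
  the inspector's expected payoff from Skip: q·7 + (1−q)·(-5) = 12q - 5
  -9q + 3 = 12q - 5  ⇒  -21q = -8  ⇒  q = 8/21.
At equilibrium the inspector is indifferent across rows, so the inspector's payoff equals the payoff from Inspect: (8/21)·(-6) + (13/21)·3 = -3/7.

-3/7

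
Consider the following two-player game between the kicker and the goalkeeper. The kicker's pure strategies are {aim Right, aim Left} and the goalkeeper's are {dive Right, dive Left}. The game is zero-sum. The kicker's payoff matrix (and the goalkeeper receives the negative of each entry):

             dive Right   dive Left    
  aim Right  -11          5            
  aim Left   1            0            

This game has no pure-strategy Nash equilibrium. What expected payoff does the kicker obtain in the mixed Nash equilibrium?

In a mixed equilibrium the kicker is indifferent between aim Right and aim Left; this condition fixes q.
  the kicker's payoff from aim Right: q·(-11) + (1−q)·5 = -16q + 5
  the kicker's payoff from aim Left: q·1 + (1−q)·0 = q
  -16q + 5 = q  ⇒  -17q = -5  ⇒  q = 5/17.
At equilibrium the kicker is indifferent across rows, so the kicker's payoff equals the payoff from aim Right: (5/17)·(-11) + (12/17)·5 = 5/17.

5/17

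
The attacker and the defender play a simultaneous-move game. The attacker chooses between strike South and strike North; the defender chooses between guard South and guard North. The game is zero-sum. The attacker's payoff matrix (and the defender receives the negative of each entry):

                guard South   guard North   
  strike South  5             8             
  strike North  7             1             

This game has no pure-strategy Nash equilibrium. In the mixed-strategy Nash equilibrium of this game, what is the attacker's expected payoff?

17/3

The attacker's indifference between strike South and strike North determines the defender's mixing probability q:
  the attacker's expected payoff from strike South: q·5 + (1−q)·8 = -3q + 8
  the attacker's expected payoff from strike North: q·7 + (1−q)·1 = 6q + 1
  -3q + 8 = 6q + 1  ⇒  -9q = -7  ⇒  q = 7/9.
At equilibrium the attacker is indifferent across rows, so the attacker's payoff equals the payoff from strike South: (7/9)·5 + (2/9)·8 = 17/3.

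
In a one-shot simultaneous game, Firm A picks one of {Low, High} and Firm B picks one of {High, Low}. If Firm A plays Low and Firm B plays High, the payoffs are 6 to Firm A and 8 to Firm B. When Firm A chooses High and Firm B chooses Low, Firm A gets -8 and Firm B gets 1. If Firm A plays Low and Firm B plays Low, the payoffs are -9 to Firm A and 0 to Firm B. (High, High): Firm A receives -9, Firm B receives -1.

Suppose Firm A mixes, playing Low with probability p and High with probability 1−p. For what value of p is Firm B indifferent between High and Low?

p = 1/5

In a mixed equilibrium Firm B is indifferent between High and Low; this condition fixes p.
  Firm B's expected payoff from High: p·8 + (1−p)·(-1) = 9p - 1
  Firm B's expected payoff from Low: p·0 + (1−p)·1 = -p + 1
  9p - 1 = -p + 1  ⇒  10p = 2  ⇒  p = 1/5.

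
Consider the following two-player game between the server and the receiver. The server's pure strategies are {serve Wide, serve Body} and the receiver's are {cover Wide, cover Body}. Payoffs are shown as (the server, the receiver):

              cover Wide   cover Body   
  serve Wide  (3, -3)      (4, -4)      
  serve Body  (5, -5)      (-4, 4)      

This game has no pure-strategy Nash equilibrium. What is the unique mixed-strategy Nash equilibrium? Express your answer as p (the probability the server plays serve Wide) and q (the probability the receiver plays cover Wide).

p = 9/10, q = 4/5

The server's mix must leave the receiver indifferent between cover Wide and cover Body.
  the receiver's payoff to cover Wide: p·(-3) + (1−p)·(-5) = 2p - 5
  the receiver's payoff to cover Body: p·(-4) + (1−p)·4 = -8p + 4
  2p - 5 = -8p + 4  ⇒  10p = 9  ⇒  p = 9/10.
Set the server's expected payoff from serve Wide equal to that from serve Body:
  the server's payoff to serve Wide: q·3 + (1−q)·4 = -q + 4
  the server's payoff to serve Body: q·5 + (1−q)·(-4) = 9q - 4
  -q + 4 = 9q - 4  ⇒  -10q = -8  ⇒  q = 4/5.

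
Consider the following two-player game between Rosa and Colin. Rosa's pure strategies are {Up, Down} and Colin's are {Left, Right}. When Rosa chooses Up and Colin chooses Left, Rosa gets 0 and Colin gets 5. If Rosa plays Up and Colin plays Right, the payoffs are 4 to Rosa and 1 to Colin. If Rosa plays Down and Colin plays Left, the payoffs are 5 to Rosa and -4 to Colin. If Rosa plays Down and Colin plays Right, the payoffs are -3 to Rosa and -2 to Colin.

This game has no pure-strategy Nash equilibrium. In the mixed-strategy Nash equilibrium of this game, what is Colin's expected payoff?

-1

For Colin to be willing to mix, Colin must be indifferent between Left and Right, which pins down Rosa's mix.
  Colin's payoff from Left: p·5 + (1−p)·(-4) = 9p - 4
  Colin's payoff from Right: p·1 + (1−p)·(-2) = 3p - 2
  9p - 4 = 3p - 2  ⇒  6p = 2  ⇒  p = 1/3.
At equilibrium Colin is indifferent across columns, so Colin's payoff equals the payoff from Left: (1/3)·5 + (2/3)·(-4) = -1.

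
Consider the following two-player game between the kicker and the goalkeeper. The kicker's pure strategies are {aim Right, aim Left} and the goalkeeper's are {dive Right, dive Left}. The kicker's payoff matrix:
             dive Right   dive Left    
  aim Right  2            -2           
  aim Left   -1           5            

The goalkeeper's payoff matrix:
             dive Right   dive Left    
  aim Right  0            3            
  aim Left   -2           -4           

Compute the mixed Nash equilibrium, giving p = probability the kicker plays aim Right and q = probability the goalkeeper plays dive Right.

The goalkeeper's indifference between dive Right and dive Left determines the kicker's mixing probability p:
  the goalkeeper's payoff to dive Right: p·0 + (1−p)·(-2) = 2p - 2
  the goalkeeper's payoff to dive Left: p·3 + (1−p)·(-4) = 7p - 4
  2p - 2 = 7p - 4  ⇒  -5p = -2  ⇒  p = 2/5.
For the kicker to be willing to mix, the kicker must be indifferent between aim Right and aim Left, which pins down the goalkeeper's mix.
  the kicker's payoff to aim Right: q·2 + (1−q)·(-2) = 4q - 2
  the kicker's payoff to aim Left: q·(-1) + (1−q)·5 = -6q + 5
  4q - 2 = -6q + 5  ⇒  10q = 7  ⇒  q = 7/10.

p = 2/5, q = 7/10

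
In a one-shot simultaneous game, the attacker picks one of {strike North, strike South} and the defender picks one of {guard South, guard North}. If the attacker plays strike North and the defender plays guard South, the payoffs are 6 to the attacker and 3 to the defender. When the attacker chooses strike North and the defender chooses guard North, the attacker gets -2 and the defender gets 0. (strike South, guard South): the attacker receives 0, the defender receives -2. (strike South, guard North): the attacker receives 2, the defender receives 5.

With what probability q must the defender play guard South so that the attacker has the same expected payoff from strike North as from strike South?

q = 2/5

In a mixed equilibrium the attacker is indifferent between strike North and strike South; this condition fixes q.
  the attacker's payoff to strike North: q·6 + (1−q)·(-2) = 8q - 2
  the attacker's payoff to strike South: q·0 + (1−q)·2 = -2q + 2
  8q - 2 = -2q + 2  ⇒  10q = 4  ⇒  q = 2/5.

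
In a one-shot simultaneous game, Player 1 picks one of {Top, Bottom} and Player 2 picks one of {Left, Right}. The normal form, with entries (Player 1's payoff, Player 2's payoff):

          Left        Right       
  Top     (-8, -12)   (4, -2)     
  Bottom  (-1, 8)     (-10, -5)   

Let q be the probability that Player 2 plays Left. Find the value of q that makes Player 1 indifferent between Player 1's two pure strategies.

q = 2/3

Set Player 1's expected payoff from Top equal to that from Bottom:
  Player 1's expected payoff from Top: q·(-8) + (1−q)·4 = -12q + 4
  Player 1's expected payoff from Bottom: q·(-1) + (1−q)·(-10) = 9q - 10
  -12q + 4 = 9q - 10  ⇒  -21q = -14  ⇒  q = 2/3.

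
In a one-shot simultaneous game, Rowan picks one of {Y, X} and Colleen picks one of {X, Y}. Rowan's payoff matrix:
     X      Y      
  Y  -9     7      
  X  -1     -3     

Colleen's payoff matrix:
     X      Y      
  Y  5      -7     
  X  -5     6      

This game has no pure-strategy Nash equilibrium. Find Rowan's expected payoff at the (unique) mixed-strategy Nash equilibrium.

-17/9

Set Rowan's expected payoff from Y equal to that from X:
  Rowan's payoff to Y: q·(-9) + (1−q)·7 = -16q + 7
  Rowan's payoff to X: q·(-1) + (1−q)·(-3) = 2q - 3
  -16q + 7 = 2q - 3  ⇒  -18q = -10  ⇒  q = 5/9.
At equilibrium Rowan is indifferent across rows, so Rowan's payoff equals the payoff from Y: (5/9)·(-9) + (4/9)·7 = -17/9.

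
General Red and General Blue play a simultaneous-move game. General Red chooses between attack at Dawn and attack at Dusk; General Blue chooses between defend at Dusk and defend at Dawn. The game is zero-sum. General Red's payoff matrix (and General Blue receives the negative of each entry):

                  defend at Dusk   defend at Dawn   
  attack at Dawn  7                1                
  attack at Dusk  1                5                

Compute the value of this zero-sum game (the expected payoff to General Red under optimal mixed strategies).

General Red's indifference between attack at Dawn and attack at Dusk determines General Blue's mixing probability q:
  General Red's expected payoff from attack at Dawn: q·7 + (1−q)·1 = 6q + 1
  General Red's expected payoff from attack at Dusk: q·1 + (1−q)·5 = -4q + 5
  6q + 1 = -4q + 5  ⇒  10q = 4  ⇒  q = 2/5.
The value is General Red's expected payoff against this mix (using attack at Dawn): (2/5)·7 + (3/5)·1 = 17/5.

v = 17/5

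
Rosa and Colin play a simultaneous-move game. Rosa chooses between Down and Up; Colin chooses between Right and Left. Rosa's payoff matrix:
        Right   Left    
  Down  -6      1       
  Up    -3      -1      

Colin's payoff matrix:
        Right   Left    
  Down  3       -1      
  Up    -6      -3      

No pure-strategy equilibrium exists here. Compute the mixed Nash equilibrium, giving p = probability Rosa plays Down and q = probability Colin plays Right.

Rosa's mix must leave Colin indifferent between Right and Left.
  Colin's expected payoff from Right: p·3 + (1−p)·(-6) = 9p - 6
  Colin's expected payoff from Left: p·(-1) + (1−p)·(-3) = 2p - 3
  9p - 6 = 2p - 3  ⇒  7p = 3  ⇒  p = 3/7.
In a mixed equilibrium Rosa is indifferent between Down and Up; this condition fixes q.
  Rosa's payoff to Down: q·(-6) + (1−q)·1 = -7q + 1
  Rosa's payoff to Up: q·(-3) + (1−q)·(-1) = -2q - 1
  -7q + 1 = -2q - 1  ⇒  -5q = -2  ⇒  q = 2/5.

p = 3/7, q = 2/5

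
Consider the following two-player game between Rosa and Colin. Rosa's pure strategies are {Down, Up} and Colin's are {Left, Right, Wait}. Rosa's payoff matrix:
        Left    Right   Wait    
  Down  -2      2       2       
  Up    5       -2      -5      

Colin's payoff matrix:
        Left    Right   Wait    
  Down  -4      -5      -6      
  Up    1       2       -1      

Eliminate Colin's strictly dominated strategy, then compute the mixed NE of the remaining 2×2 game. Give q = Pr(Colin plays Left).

Colin's strategy Wait is strictly dominated by Right: -5 > -6 and 2 > -1. Eliminate Wait.
For Rosa to be willing to mix, Rosa must be indifferent between Down and Up, which pins down Colin's mix.
  Rosa's expected payoff from Down: q·(-2) + (1−q)·2 = -4q + 2
  Rosa's expected payoff from Up: q·5 + (1−q)·(-2) = 7q - 2
  -4q + 2 = 7q - 2  ⇒  -11q = -4  ⇒  q = 4/11.

q = 4/11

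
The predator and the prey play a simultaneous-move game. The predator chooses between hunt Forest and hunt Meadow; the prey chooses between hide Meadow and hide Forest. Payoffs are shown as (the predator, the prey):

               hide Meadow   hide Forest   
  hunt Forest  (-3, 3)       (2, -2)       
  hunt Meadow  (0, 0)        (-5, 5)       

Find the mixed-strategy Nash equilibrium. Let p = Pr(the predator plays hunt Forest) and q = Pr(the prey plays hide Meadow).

In a mixed equilibrium the prey is indifferent between hide Meadow and hide Forest; this condition fixes p.
  the prey's expected payoff from hide Meadow: p·3 + (1−p)·0 = 3p
  the prey's expected payoff from hide Forest: p·(-2) + (1−p)·5 = -7p + 5
  3p = -7p + 5  ⇒  10p = 5  ⇒  p = 1/2.
The predator's indifference between hunt Forest and hunt Meadow determines the prey's mixing probability q:
  the predator's payoff from hunt Forest: q·(-3) + (1−q)·2 = -5q + 2
  the predator's payoff from hunt Meadow: q·0 + (1−q)·(-5) = 5q - 5
  -5q + 2 = 5q - 5  ⇒  -10q = -7  ⇒  q = 7/10.

p = 1/2, q = 7/10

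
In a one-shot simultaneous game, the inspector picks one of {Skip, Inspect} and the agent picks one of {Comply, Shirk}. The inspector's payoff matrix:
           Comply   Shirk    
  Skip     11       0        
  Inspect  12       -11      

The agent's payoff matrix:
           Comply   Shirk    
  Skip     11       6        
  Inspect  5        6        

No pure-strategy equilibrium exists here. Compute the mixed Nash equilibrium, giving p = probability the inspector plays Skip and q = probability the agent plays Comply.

p = 1/6, q = 11/12

The inspector's mix must leave the agent indifferent between Comply and Shirk.
  the agent's payoff to Comply: p·11 + (1−p)·5 = 6p + 5
  the agent's payoff to Shirk: p·6 + (1−p)·6 = 6
  6p + 5 = 6  ⇒  6p = 1  ⇒  p = 1/6.
Set the inspector's expected payoff from Skip equal to that from Inspect:
  the inspector's payoff from Skip: q·11 + (1−q)·0 = 11q
  the inspector's payoff from Inspect: q·12 + (1−q)·(-11) = 23q - 11
  11q = 23q - 11  ⇒  -12q = -11  ⇒  q = 11/12.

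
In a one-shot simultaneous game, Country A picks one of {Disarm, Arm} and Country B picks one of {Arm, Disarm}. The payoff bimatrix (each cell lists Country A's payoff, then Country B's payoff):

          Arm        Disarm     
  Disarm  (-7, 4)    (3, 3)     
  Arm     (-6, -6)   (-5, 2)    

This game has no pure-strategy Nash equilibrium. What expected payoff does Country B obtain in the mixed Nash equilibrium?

In a mixed equilibrium Country B is indifferent between Arm and Disarm; this condition fixes p.
  Country B's payoff to Arm: p·4 + (1−p)·(-6) = 10p - 6
  Country B's payoff to Disarm: p·3 + (1−p)·2 = p + 2
  10p - 6 = p + 2  ⇒  9p = 8  ⇒  p = 8/9.
At equilibrium Country B is indifferent across columns, so Country B's payoff equals the payoff from Arm: (8/9)·4 + (1/9)·(-6) = 26/9.

26/9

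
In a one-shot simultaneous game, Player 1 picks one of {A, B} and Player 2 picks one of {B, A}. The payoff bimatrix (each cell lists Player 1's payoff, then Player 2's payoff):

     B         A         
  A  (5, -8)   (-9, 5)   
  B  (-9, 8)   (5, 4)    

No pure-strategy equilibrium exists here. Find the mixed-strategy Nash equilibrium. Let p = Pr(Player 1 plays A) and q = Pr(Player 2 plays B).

p = 4/17, q = 1/2

Player 2's indifference between B and A determines Player 1's mixing probability p:
  Player 2's payoff to B: p·(-8) + (1−p)·8 = -16p + 8
  Player 2's payoff to A: p·5 + (1−p)·4 = p + 4
  -16p + 8 = p + 4  ⇒  -17p = -4  ⇒  p = 4/17.
Player 2's mix must leave Player 1 indifferent between A and B.
  Player 1's payoff from A: q·5 + (1−q)·(-9) = 14q - 9
  Player 1's payoff from B: q·(-9) + (1−q)·5 = -14q + 5
  14q - 9 = -14q + 5  ⇒  28q = 14  ⇒  q = 1/2.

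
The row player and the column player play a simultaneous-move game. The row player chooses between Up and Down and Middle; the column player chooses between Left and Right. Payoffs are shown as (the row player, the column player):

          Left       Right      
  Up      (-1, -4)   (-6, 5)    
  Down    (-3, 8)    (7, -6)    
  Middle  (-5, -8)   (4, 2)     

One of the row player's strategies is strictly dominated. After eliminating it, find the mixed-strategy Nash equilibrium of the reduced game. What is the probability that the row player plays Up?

The row player's strategy Middle is strictly dominated by Down: -3 > -5 and 7 > 4. Eliminate Middle.
For the column player to be willing to mix, the column player must be indifferent between Left and Right, which pins down the row player's mix.
  the column player's expected payoff from Left: p·(-4) + (1−p)·8 = -12p + 8
  the column player's expected payoff from Right: p·5 + (1−p)·(-6) = 11p - 6
  -12p + 8 = 11p - 6  ⇒  -23p = -14  ⇒  p = 14/23.

p = 14/23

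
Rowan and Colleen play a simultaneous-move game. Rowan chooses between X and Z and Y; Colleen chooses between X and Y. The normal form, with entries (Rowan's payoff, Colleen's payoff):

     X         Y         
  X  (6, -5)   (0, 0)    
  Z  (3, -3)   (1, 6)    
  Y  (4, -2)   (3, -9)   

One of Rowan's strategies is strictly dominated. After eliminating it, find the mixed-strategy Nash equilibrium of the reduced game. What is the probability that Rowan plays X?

Rowan's strategy Z is strictly dominated by Y: 4 > 3 and 3 > 1. Eliminate Z.
Set Colleen's expected payoff from X equal to that from Y:
  Colleen's payoff from X: p·(-5) + (1−p)·(-2) = -3p - 2
  Colleen's payoff from Y: p·0 + (1−p)·(-9) = 9p - 9
  -3p - 2 = 9p - 9  ⇒  -12p = -7  ⇒  p = 7/12.

p = 7/12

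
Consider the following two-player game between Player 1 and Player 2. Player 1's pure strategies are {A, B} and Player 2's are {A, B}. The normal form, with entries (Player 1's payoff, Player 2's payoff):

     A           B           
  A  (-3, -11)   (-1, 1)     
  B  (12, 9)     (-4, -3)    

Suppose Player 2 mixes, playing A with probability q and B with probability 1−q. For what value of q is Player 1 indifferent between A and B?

In a mixed equilibrium Player 1 is indifferent between A and B; this condition fixes q.
  Player 1's payoff to A: q·(-3) + (1−q)·(-1) = -2q - 1
  Player 1's payoff to B: q·12 + (1−q)·(-4) = 16q - 4
  -2q - 1 = 16q - 4  ⇒  -18q = -3  ⇒  q = 1/6.

q = 1/6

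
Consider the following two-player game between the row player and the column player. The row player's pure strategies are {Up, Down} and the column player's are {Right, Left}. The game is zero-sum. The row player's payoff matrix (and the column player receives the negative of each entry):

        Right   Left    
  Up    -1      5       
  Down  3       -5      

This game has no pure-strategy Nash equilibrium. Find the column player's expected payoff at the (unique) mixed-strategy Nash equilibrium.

-5/7

Set the column player's expected payoff from Right equal to that from Left:
  the column player's payoff to Right: p·1 + (1−p)·(-3) = 4p - 3
  the column player's payoff to Left: p·(-5) + (1−p)·5 = -10p + 5
  4p - 3 = -10p + 5  ⇒  14p = 8  ⇒  p = 4/7.
At equilibrium the column player is indifferent across columns, so the column player's payoff equals the payoff from Right: (4/7)·1 + (3/7)·(-3) = -5/7.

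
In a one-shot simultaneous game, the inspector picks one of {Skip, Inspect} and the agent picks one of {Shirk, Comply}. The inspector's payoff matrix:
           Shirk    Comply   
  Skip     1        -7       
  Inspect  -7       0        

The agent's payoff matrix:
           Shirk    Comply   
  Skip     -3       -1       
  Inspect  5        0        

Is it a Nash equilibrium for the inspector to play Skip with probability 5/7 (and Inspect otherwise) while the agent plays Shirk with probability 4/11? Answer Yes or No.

No

Given the agent's mix q = 4/11, the inspector's payoff from Skip is -45/11 but from Inspect is -28/11. The inspector strictly prefers Inspect, so the inspector would not mix.
So the proposed profile is not a Nash equilibrium.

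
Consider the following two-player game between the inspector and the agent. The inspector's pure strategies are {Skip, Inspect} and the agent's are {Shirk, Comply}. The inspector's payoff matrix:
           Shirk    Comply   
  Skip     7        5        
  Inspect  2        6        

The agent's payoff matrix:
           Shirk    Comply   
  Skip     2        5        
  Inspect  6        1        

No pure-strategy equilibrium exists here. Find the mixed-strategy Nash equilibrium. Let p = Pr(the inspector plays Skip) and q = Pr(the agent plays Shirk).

The inspector's mix must leave the agent indifferent between Shirk and Comply.
  the agent's payoff to Shirk: p·2 + (1−p)·6 = -4p + 6
  the agent's payoff to Comply: p·5 + (1−p)·1 = 4p + 1
  -4p + 6 = 4p + 1  ⇒  -8p = -5  ⇒  p = 5/8.
The inspector's indifference between Skip and Inspect determines the agent's mixing probability q:
  the inspector's payoff from Skip: q·7 + (1−q)·5 = 2q + 5
  the inspector's payoff from Inspect: q·2 + (1−q)·6 = -4q + 6
  2q + 5 = -4q + 6  ⇒  6q = 1  ⇒  q = 1/6.

p = 5/8, q = 1/6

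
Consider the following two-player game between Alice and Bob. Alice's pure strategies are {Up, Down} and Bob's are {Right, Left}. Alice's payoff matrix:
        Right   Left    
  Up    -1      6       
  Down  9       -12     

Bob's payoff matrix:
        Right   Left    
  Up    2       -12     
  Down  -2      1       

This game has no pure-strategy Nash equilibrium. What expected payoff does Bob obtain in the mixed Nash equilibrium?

-22/17

Alice's mix must leave Bob indifferent between Right and Left.
  Bob's payoff from Right: p·2 + (1−p)·(-2) = 4p - 2
  Bob's payoff from Left: p·(-12) + (1−p)·1 = -13p + 1
  4p - 2 = -13p + 1  ⇒  17p = 3  ⇒  p = 3/17.
At equilibrium Bob is indifferent across columns, so Bob's payoff equals the payoff from Right: (3/17)·2 + (14/17)·(-2) = -22/17.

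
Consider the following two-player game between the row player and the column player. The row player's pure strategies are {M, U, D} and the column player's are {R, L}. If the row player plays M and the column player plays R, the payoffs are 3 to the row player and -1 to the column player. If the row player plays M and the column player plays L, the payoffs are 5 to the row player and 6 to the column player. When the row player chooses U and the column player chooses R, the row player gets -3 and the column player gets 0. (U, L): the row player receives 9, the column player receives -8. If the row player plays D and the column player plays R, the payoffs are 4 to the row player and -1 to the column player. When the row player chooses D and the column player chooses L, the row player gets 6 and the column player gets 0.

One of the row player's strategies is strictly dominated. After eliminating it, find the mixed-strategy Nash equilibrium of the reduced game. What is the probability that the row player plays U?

p = 1/9

The row player's strategy M is strictly dominated by D: 4 > 3 and 6 > 5. Eliminate M.
For the column player to be willing to mix, the column player must be indifferent between R and L, which pins down the row player's mix.
  the column player's expected payoff from R: p·0 + (1−p)·(-1) = p - 1
  the column player's expected payoff from L: p·(-8) + (1−p)·0 = -8p
  p - 1 = -8p  ⇒  9p = 1  ⇒  p = 1/9.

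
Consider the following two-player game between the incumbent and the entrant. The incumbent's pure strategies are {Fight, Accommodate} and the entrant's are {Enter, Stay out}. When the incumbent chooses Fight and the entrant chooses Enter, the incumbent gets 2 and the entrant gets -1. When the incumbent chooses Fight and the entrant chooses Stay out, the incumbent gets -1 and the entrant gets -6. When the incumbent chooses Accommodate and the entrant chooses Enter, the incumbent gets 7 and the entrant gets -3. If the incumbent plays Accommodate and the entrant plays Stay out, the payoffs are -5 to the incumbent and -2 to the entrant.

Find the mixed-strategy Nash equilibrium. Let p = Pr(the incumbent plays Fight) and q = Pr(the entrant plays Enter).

Set the entrant's expected payoff from Enter equal to that from Stay out:
  the entrant's expected payoff from Enter: p·(-1) + (1−p)·(-3) = 2p - 3
  the entrant's expected payoff from Stay out: p·(-6) + (1−p)·(-2) = -4p - 2
  2p - 3 = -4p - 2  ⇒  6p = 1  ⇒  p = 1/6.
The incumbent's indifference between Fight and Accommodate determines the entrant's mixing probability q:
  the incumbent's expected payoff from Fight: q·2 + (1−q)·(-1) = 3q - 1
  the incumbent's expected payoff from Accommodate: q·7 + (1−q)·(-5) = 12q - 5
  3q - 1 = 12q - 5  ⇒  -9q = -4  ⇒  q = 4/9.

p = 1/6, q = 4/9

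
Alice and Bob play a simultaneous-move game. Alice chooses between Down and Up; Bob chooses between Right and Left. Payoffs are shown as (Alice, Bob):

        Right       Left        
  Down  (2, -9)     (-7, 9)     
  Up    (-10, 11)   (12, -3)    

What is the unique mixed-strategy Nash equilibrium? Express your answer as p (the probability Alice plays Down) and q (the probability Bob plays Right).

Alice's mix must leave Bob indifferent between Right and Left.
  Bob's expected payoff from Right: p·(-9) + (1−p)·11 = -20p + 11
  Bob's expected payoff from Left: p·9 + (1−p)·(-3) = 12p - 3
  -20p + 11 = 12p - 3  ⇒  -32p = -14  ⇒  p = 7/16.
Bob's mix must leave Alice indifferent between Down and Up.
  Alice's payoff to Down: q·2 + (1−q)·(-7) = 9q - 7
  Alice's payoff to Up: q·(-10) + (1−q)·12 = -22q + 12
  9q - 7 = -22q + 12  ⇒  31q = 19  ⇒  q = 19/31.

p = 7/16, q = 19/31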